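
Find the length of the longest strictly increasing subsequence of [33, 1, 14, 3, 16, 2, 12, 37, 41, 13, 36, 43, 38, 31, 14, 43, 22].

7

Scanning left to right, the best length ending at each element is: 33→1, 1→1, 14→2, 3→2, 16→3, 2→2, 12→3, 37→4, 41→5, 13→4, 36→5, 43→6, 38→6, 31→5, 14→5, 43→7, 22→6.
So the longest increasing subsequence has length 7, e.g. 1, 3, 12, 13, 36, 38, 43.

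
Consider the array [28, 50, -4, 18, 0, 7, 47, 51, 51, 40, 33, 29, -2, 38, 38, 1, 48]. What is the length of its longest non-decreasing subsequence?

7

One longest non-decreasing subsequence is -4, 0, 7, 33, 38, 38, 48 (positions 3,5,6,11,14,15,17), of length 7; no longer one exists.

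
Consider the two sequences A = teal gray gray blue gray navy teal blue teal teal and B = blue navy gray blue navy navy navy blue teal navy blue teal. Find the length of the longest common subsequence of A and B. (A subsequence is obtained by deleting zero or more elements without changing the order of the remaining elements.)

6

A longest common subsequence is gray, blue, navy, teal, blue, teal (length 6); the LCS DP confirms no longer common subsequence exists.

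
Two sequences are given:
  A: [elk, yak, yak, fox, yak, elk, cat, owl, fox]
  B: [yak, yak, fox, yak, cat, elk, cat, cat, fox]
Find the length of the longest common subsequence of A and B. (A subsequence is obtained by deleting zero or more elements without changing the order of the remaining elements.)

Backtracking the LCS table gives one alignment: yak (A2,B1) → yak (A3,B2) → fox (A4,B3) → yak (A5,B4) → elk (A6,B6) → cat (A7,B8) → fox (A9,B9).
So the longest common subsequence has length 7.

7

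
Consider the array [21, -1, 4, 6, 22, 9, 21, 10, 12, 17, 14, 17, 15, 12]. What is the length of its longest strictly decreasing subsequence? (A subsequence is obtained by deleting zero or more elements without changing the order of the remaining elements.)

Let dp[i] be the longest decreasing subsequence ending at position i. Then dp = [1, 2, 2, 2, 1, 2, 2, 3, 3, 3, 4, 3, 4, 5].
The maximum is 5; one witness is 22, 21, 17, 14, 12 at positions 5,7,10,11,14.

5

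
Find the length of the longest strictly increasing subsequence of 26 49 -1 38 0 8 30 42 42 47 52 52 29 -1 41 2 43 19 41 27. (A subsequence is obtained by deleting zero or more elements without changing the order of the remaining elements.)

One longest increasing subsequence is -1, 0, 8, 30, 42, 47, 52 (positions 3,5,6,7,8,10,11), of length 7; no longer one exists.

7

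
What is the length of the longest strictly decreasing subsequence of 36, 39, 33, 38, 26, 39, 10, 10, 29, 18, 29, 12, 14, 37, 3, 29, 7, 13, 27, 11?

One longest decreasing subsequence is 36, 33, 26, 18, 14, 13, 11 (positions 1,3,5,10,13,18,20), of length 7; no longer one exists.

7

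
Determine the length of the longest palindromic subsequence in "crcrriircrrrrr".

9

One longest palindromic subsequence is rrrrrrrrr (positions 2,4,5,8,10,11,12,13,14); it reads the same forward and backward, and the interval DP gives dp[1][14] = 9.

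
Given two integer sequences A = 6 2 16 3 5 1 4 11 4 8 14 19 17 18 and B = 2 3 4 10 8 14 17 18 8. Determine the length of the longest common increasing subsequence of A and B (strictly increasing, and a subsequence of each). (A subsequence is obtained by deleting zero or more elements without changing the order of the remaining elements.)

7

A longest common strictly increasing subsequence is 2, 3, 4, 8, 14, 17, 18 (length 7); it appears in order in both A and B, and no longer such subsequence exists.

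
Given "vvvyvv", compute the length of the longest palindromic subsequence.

5

One longest palindromic subsequence is vvyvv (positions 1,2,4,5,6); it reads the same forward and backward, and the interval DP gives dp[1][6] = 5.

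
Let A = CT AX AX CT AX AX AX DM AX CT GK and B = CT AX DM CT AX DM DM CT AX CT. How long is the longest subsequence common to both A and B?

A longest common subsequence is CT, AX, CT, AX, DM, AX, CT (length 7); the LCS DP confirms no longer common subsequence exists.

7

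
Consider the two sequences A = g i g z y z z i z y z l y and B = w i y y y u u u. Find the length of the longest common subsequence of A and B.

Backtracking the LCS table gives one alignment: i (A2,B2) → y (A5,B3) → y (A10,B4) → y (A13,B5).
So the longest common subsequence has length 4.

4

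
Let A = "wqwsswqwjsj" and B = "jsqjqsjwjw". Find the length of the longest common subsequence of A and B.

5

A longest common subsequence is sqjsj (length 5); the LCS DP confirms no longer common subsequence exists.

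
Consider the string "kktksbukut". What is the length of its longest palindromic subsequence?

One longest palindromic subsequence is tukut (positions 3,7,8,9,10); it reads the same forward and backward, and the interval DP gives dp[1][10] = 5.

5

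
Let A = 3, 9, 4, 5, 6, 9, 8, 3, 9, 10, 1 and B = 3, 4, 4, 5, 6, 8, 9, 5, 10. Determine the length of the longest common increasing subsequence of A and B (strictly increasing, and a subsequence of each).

7

A longest common strictly increasing subsequence is 3, 4, 5, 6, 8, 9, 10 (length 7); it appears in order in both A and B, and no longer such subsequence exists.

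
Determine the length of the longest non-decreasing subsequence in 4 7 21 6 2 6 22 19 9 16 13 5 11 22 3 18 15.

Scanning left to right, the best length ending at each element is: 4→1, 7→2, 21→3, 6→2, 2→1, 6→3, 22→4, 19→4, 9→4, 16→5, 13→5, 5→2, 11→5, 22→6, 3→2, 18→6, 15→6.
So the longest non-decreasing subsequence has length 6, e.g. 4, 6, 6, 9, 16, 22.

6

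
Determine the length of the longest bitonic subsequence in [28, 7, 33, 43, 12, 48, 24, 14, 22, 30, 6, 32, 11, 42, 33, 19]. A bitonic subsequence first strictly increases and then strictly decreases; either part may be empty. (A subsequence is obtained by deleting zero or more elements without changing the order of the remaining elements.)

One longest bitonic subsequence is 7, 12, 14, 22, 30, 32, 42, 33, 19 (positions 2,5,8,9,10,12,14,15,16): it rises to 42 then falls. Length 9 is optimal.

9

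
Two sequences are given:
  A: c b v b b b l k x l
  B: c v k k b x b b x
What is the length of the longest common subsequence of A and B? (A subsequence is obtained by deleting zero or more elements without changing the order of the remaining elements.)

Backtracking the LCS table gives one alignment: c (A1,B1) → v (A3,B2) → b (A4,B5) → b (A5,B7) → b (A6,B8) → x (A9,B9).
So the longest common subsequence has length 6.

6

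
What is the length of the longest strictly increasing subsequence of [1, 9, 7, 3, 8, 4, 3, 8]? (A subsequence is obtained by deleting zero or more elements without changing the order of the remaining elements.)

4

Let dp[i] be the longest increasing subsequence ending at position i. Then dp = [1, 2, 2, 2, 3, 3, 2, 4].
The maximum is 4; one witness is 1, 3, 4, 8 at positions 1,4,6,8.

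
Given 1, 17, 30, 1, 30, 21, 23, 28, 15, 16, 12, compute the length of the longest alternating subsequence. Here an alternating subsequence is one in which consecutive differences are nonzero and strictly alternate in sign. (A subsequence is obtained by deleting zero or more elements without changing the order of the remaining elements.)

9

A longest alternating subsequence is 1, 17, 1, 30, 21, 23, 15, 16, 12 (positions 1,2,4,5,6,7,9,10,11); its 8 consecutive differences strictly alternate in sign, and length 9 is optimal.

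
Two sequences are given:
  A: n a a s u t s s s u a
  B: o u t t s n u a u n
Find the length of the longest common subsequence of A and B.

A longest common subsequence is utsua (length 5); the LCS DP confirms no longer common subsequence exists.

5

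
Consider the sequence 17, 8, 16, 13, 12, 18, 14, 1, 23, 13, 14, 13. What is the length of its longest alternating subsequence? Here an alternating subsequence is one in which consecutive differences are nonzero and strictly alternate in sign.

A longest alternating subsequence is 17, 8, 16, 13, 18, 14, 23, 13, 14, 13 (positions 1,2,3,4,6,7,9,10,11,12); its 9 consecutive differences strictly alternate in sign, and length 10 is optimal.

10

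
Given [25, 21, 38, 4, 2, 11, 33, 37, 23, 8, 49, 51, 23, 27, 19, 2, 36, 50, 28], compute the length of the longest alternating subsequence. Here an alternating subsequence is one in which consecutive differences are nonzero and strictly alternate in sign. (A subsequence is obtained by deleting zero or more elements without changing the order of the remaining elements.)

12

A longest alternating subsequence is 25, 21, 38, 4, 33, 23, 49, 23, 27, 19, 36, 28 (positions 1,2,3,4,7,9,11,13,14,15,17,19); its 11 consecutive differences strictly alternate in sign, and length 12 is optimal.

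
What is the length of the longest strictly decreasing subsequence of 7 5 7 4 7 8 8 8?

3

One longest decreasing subsequence is 7, 5, 4 (positions 1,2,4), of length 3; no longer one exists.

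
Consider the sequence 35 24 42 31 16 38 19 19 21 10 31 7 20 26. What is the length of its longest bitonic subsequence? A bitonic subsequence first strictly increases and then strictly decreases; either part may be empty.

One longest bitonic subsequence is 35, 42, 38, 21, 10, 7 (positions 1,3,6,9,10,12): it rises to 42 then falls. Length 6 is optimal.

6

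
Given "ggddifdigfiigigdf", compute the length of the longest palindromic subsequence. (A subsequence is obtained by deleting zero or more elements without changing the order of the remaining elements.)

One longest palindromic subsequence is fdigiigidf (positions 6,7,8,9,11,12,13,14,16,17); it reads the same forward and backward, and the interval DP gives dp[1][17] = 10.

10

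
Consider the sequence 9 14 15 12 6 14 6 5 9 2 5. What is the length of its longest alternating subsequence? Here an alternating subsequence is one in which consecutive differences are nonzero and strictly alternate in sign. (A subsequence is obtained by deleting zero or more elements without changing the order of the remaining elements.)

Track the best alternating length ending on an up-step vs a down-step at each position: up/down = 1/1, 2/1, 2/1, 2/3, 1/3, 4/3, 1/5, 1/5, 6/5, 1/7, 8/7.
The maximum over both is 8; one such subsequence is 9, 14, 12, 14, 6, 9, 2, 5.

8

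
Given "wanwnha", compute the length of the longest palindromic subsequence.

5

Using dp[i][j] = 2 + dp[i+1][j−1] if the ends match, else max(dp[i+1][j], dp[i][j−1]):
dp[1][7] = 5. A witness is anwna at positions 2,3,4,5,7.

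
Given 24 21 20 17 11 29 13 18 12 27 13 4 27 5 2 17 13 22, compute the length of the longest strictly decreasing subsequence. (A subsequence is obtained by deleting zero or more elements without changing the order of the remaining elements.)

One longest decreasing subsequence is 24, 21, 20, 17, 13, 12, 4, 2 (positions 1,2,3,4,7,9,12,15), of length 8; no longer one exists.

8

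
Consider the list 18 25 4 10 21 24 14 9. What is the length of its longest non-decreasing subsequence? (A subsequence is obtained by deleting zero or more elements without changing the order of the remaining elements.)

Let dp[i] be the longest non-decreasing subsequence ending at position i. Then dp = [1, 2, 1, 2, 3, 4, 3, 2].
The maximum is 4; one witness is 4, 10, 21, 24 at positions 3,4,5,6.

4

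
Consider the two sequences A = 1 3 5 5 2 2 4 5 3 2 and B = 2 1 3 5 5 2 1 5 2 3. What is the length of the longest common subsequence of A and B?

7

Backtracking the LCS table gives one alignment: 1 (A1,B2) → 3 (A2,B3) → 5 (A3,B4) → 5 (A4,B5) → 2 (A5,B6) → 2 (A6,B9) → 3 (A9,B10).
So the longest common subsequence has length 7.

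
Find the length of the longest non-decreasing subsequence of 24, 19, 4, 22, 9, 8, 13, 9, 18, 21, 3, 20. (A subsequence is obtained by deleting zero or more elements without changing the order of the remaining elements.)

5

Scanning left to right, the best length ending at each element is: 24→1, 19→1, 4→1, 22→2, 9→2, 8→2, 13→3, 9→3, 18→4, 21→5, 3→1, 20→5.
So the longest non-decreasing subsequence has length 5, e.g. 4, 9, 13, 18, 21.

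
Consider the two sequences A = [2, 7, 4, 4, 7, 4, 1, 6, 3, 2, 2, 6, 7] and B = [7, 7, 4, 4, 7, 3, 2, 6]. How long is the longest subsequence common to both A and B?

7

Backtracking the LCS table gives one alignment: 7 (A2,B2) → 4 (A3,B3) → 4 (A4,B4) → 7 (A5,B5) → 3 (A9,B6) → 2 (A11,B7) → 6 (A12,B8).
So the longest common subsequence has length 7.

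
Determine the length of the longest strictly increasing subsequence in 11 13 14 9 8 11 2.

One longest increasing subsequence is 11, 13, 14 (positions 1,2,3), of length 3; no longer one exists.

3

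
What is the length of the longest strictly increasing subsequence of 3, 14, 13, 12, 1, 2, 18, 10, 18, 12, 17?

Let dp[i] be the longest increasing subsequence ending at position i. Then dp = [1, 2, 2, 2, 1, 2, 3, 3, 4, 4, 5].
The maximum is 5; one witness is 1, 2, 10, 12, 17 at positions 5,6,8,10,11.

5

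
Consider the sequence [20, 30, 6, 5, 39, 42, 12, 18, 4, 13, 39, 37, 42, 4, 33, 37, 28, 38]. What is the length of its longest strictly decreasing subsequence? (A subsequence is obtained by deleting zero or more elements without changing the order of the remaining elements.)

5

Let dp[i] be the longest decreasing subsequence ending at position i. Then dp = [1, 1, 2, 3, 1, 1, 2, 2, 4, 3, 2, 3, 1, 4, 4, 3, 5, 3].
The maximum is 5; one witness is 42, 39, 37, 33, 28 at positions 6,11,12,15,17.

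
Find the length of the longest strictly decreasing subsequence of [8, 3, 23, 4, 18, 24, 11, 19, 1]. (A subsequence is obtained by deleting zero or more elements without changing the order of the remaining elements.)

Scanning left to right, the best length ending at each element is: 8→1, 3→2, 23→1, 4→2, 18→2, 24→1, 11→3, 19→2, 1→4.
So the longest decreasing subsequence has length 4, e.g. 23, 18, 11, 1.

4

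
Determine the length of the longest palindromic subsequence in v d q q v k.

Using dp[i][j] = 2 + dp[i+1][j−1] if the ends match, else max(dp[i+1][j], dp[i][j−1]):
dp[1][6] = 4. A witness is vqqv at positions 1,3,4,5.

4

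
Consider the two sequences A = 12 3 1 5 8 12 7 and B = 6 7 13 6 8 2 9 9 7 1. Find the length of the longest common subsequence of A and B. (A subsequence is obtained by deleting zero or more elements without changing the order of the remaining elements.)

Backtracking the LCS table gives one alignment: 8 (A5,B5) → 7 (A7,B9).
So the longest common subsequence has length 2.

2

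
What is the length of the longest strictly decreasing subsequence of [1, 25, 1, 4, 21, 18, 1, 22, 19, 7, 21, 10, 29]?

4

One longest decreasing subsequence is 25, 21, 18, 1 (positions 2,5,6,7), of length 4; no longer one exists.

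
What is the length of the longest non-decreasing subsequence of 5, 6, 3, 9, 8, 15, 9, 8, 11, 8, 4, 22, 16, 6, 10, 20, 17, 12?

7

One longest non-decreasing subsequence is 5, 6, 9, 9, 11, 16, 20 (positions 1,2,4,7,9,13,16), of length 7; no longer one exists.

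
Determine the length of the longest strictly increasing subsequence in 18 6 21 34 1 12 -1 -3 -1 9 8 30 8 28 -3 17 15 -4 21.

5

Let dp[i] be the longest increasing subsequence ending at position i. Then dp = [1, 1, 2, 3, 1, 2, 1, 1, 2, 3, 3, 4, 3, 4, 1, 4, 4, 1, 5].
The maximum is 5; one witness is -3, -1, 9, 17, 21 at positions 8,9,10,16,19.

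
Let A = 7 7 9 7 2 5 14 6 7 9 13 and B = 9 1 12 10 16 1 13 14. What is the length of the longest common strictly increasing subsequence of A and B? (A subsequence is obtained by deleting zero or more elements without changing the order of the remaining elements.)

2

For each value that appears in both, track the longest common increasing run ending there.
The best achievable length is 2; one witness is 9, 13 (A-positions 3,11, B-positions 1,7).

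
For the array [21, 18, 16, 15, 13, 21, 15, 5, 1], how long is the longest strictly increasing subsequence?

2

Scanning left to right, the best length ending at each element is: 21→1, 18→1, 16→1, 15→1, 13→1, 21→2, 15→2, 5→1, 1→1.
So the longest increasing subsequence has length 2, e.g. 18, 21.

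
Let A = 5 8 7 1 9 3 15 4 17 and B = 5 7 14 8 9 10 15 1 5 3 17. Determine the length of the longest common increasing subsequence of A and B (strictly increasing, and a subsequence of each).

For each value that appears in both, track the longest common increasing run ending there.
The best achievable length is 5; one witness is 5, 7, 9, 15, 17 (A-positions 1,3,5,7,9, B-positions 1,2,5,7,11).

5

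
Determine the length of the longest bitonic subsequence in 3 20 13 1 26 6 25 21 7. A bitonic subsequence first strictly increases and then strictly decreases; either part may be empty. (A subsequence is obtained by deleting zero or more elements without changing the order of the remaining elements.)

Let inc[i] be the LIS ending at i and dec[i] the longest strictly decreasing subsequence starting at i. inc = [1, 2, 2, 1, 3, 2, 3, 3, 3], dec = [2, 3, 2, 1, 4, 1, 3, 2, 1].
max_i inc[i]+dec[i]−1 = 6, with one witness 3, 20, 26, 25, 21, 7.

6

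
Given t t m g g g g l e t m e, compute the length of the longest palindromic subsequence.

Using dp[i][j] = 2 + dp[i+1][j−1] if the ends match, else max(dp[i+1][j], dp[i][j−1]):
dp[1][12] = 6. A witness is mggggm at positions 3,4,5,6,7,11.

6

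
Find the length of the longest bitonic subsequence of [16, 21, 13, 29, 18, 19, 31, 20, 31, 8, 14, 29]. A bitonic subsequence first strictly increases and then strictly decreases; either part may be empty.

Let inc[i] be the LIS ending at i and dec[i] the longest strictly decreasing subsequence starting at i. inc = [1, 2, 1, 3, 2, 3, 4, 4, 5, 1, 2, 5], dec = [3, 3, 2, 3, 2, 2, 3, 2, 2, 1, 1, 1].
max_i inc[i]+dec[i]−1 = 6, with one witness 16, 21, 29, 31, 20, 14.

6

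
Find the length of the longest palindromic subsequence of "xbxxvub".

One longest palindromic subsequence is bxxb (positions 2,3,4,7); it reads the same forward and backward, and the interval DP gives dp[1][7] = 4.

4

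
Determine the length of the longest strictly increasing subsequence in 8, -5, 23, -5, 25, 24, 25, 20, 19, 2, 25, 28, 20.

Let dp[i] be the longest increasing subsequence ending at position i. Then dp = [1, 1, 2, 1, 3, 3, 4, 2, 2, 2, 4, 5, 3].
The maximum is 5; one witness is 8, 23, 24, 25, 28 at positions 1,3,6,7,12.

5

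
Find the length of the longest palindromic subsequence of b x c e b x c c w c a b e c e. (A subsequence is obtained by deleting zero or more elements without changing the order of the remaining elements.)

9

Using dp[i][j] = 2 + dp[i+1][j−1] if the ends match, else max(dp[i+1][j], dp[i][j−1]):
dp[1][15] = 9. A witness is cebcwcbec at positions 3,4,5,8,9,10,12,13,14.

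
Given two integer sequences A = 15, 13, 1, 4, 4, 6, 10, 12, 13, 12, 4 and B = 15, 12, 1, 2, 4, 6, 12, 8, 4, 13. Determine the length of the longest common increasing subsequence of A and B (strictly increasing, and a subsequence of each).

5

For each value that appears in both, track the longest common increasing run ending there.
The best achievable length is 5; one witness is 1, 4, 6, 12, 13 (A-positions 3,4,6,8,9, B-positions 3,5,6,7,10).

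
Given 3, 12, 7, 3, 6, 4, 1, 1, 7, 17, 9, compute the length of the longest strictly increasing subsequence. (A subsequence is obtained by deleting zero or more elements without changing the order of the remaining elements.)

Scanning left to right, the best length ending at each element is: 3→1, 12→2, 7→2, 3→1, 6→2, 4→2, 1→1, 1→1, 7→3, 17→4, 9→4.
So the longest increasing subsequence has length 4, e.g. 3, 6, 7, 17.

4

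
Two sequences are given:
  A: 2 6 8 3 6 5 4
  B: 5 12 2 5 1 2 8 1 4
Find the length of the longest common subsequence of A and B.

A longest common subsequence is 2, 8, 4 (length 3); the LCS DP confirms no longer common subsequence exists.

3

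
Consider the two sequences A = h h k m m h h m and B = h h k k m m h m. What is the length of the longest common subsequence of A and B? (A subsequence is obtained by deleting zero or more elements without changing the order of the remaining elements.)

7

Backtracking the LCS table gives one alignment: h (A1,B1) → h (A2,B2) → k (A3,B4) → m (A4,B5) → m (A5,B6) → h (A7,B7) → m (A8,B8).
So the longest common subsequence has length 7.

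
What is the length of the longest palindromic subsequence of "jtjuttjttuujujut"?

One longest palindromic subsequence is tjuttjttujt (positions 2,3,4,5,6,7,8,9,13,14,16); it reads the same forward and backward, and the interval DP gives dp[1][16] = 11.

11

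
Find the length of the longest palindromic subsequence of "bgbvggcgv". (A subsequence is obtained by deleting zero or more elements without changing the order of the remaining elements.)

One longest palindromic subsequence is vgcgv (positions 4,5,7,8,9); it reads the same forward and backward, and the interval DP gives dp[1][9] = 5.

5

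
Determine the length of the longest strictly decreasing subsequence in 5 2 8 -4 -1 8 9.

Let dp[i] be the longest decreasing subsequence ending at position i. Then dp = [1, 2, 1, 3, 3, 1, 1].
The maximum is 3; one witness is 5, 2, -4 at positions 1,2,4.

3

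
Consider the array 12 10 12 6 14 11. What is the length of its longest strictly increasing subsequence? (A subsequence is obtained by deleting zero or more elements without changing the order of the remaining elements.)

Scanning left to right, the best length ending at each element is: 12→1, 10→1, 12→2, 6→1, 14→3, 11→2.
So the longest increasing subsequence has length 3, e.g. 10, 12, 14.

3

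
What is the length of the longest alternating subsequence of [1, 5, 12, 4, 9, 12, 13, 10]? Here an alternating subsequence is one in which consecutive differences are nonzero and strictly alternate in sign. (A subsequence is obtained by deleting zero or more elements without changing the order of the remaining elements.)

A longest alternating subsequence is 1, 5, 4, 12, 10 (positions 1,2,4,6,8); its 4 consecutive differences strictly alternate in sign, and length 5 is optimal.

5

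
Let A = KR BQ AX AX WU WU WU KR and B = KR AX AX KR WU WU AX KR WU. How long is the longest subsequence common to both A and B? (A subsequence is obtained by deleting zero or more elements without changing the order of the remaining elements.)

A longest common subsequence is KR, AX, AX, WU, WU, WU (length 6); the LCS DP confirms no longer common subsequence exists.

6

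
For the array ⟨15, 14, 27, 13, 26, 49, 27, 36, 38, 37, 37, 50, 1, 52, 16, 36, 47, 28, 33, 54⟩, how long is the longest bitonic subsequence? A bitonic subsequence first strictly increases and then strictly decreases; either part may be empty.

9

One longest bitonic subsequence is 15, 26, 27, 36, 38, 50, 52, 47, 33 (positions 1,5,7,8,9,12,14,17,19): it rises to 52 then falls. Length 9 is optimal.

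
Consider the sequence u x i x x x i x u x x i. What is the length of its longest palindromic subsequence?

Using dp[i][j] = 2 + dp[i+1][j−1] if the ends match, else max(dp[i+1][j], dp[i][j−1]):
dp[1][12] = 9. A witness is ixxxixxxi at positions 3,4,5,6,7,8,10,11,12.

9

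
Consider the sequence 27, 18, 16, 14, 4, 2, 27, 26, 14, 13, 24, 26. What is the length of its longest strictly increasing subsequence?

4

One longest increasing subsequence is 4, 14, 24, 26 (positions 5,9,11,12), of length 4; no longer one exists.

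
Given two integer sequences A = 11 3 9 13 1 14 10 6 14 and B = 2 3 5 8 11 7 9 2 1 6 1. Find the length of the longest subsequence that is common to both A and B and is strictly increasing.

For each value that appears in both, track the longest common increasing run ending there.
The best achievable length is 2; one witness is 3, 9 (A-positions 2,3, B-positions 2,7).

2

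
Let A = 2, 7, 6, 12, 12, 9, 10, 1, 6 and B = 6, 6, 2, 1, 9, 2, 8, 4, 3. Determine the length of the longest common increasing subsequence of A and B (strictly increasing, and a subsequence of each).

2

For each value that appears in both, track the longest common increasing run ending there.
The best achievable length is 2; one witness is 6, 9 (A-positions 3,6, B-positions 1,5).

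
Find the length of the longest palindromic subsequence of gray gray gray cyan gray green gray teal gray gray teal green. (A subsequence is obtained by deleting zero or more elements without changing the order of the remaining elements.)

One longest palindromic subsequence is gray gray gray green gray gray gray (positions 2,3,5,6,7,9,10); it reads the same forward and backward, and the interval DP gives dp[1][12] = 7.

7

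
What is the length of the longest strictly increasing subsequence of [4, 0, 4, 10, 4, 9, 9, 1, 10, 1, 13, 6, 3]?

Let dp[i] be the longest increasing subsequence ending at position i. Then dp = [1, 1, 2, 3, 2, 3, 3, 2, 4, 2, 5, 3, 3].
The maximum is 5; one witness is 0, 4, 9, 10, 13 at positions 2,3,6,9,11.

5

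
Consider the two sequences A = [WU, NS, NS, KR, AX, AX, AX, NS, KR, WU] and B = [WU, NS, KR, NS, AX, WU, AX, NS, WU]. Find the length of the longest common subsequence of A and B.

7

A longest common subsequence is WU, NS, NS, AX, AX, NS, WU (length 7); the LCS DP confirms no longer common subsequence exists.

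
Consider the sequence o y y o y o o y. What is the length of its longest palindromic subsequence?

Using dp[i][j] = 2 + dp[i+1][j−1] if the ends match, else max(dp[i+1][j], dp[i][j−1]):
dp[1][8] = 5. A witness is yoooy at positions 2,4,6,7,8.

5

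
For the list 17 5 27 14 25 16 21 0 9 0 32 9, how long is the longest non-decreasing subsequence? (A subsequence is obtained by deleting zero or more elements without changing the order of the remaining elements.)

Let dp[i] be the longest non-decreasing subsequence ending at position i. Then dp = [1, 1, 2, 2, 3, 3, 4, 1, 2, 2, 5, 3].
The maximum is 5; one witness is 5, 14, 16, 21, 32 at positions 2,4,6,7,11.

5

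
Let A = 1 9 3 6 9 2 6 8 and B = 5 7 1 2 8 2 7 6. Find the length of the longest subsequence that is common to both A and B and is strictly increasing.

3

For each value that appears in both, track the longest common increasing run ending there.
The best achievable length is 3; one witness is 1, 2, 8 (A-positions 1,6,8, B-positions 3,4,5).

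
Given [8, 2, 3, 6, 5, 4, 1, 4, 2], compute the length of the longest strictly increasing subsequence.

3

Let dp[i] be the longest increasing subsequence ending at position i. Then dp = [1, 1, 2, 3, 3, 3, 1, 3, 2].
The maximum is 3; one witness is 2, 3, 6 at positions 2,3,4.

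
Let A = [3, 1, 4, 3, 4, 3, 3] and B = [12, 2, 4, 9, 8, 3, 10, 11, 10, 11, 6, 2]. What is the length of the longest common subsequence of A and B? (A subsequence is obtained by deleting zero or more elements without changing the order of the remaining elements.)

2

Backtracking the LCS table gives one alignment: 4 (A3,B3) → 3 (A4,B6).
So the longest common subsequence has length 2.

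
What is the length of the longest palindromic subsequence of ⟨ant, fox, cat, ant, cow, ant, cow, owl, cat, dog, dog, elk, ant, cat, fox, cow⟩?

9

One longest palindromic subsequence is fox cat ant cow ant cow ant cat fox (positions 2,3,4,5,6,7,13,14,15); it reads the same forward and backward, and the interval DP gives dp[1][16] = 9.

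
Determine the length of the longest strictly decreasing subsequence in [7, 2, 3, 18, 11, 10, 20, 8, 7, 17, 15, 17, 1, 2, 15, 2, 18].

One longest decreasing subsequence is 18, 11, 10, 8, 7, 1 (positions 4,5,6,8,9,13), of length 6; no longer one exists.

6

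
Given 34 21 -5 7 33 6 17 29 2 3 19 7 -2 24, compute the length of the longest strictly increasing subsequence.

5

One longest increasing subsequence is -5, 7, 17, 19, 24 (positions 3,4,7,11,14), of length 5; no longer one exists.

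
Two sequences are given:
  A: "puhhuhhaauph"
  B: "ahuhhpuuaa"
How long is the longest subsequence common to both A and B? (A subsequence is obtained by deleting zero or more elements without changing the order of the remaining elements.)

6

A longest common subsequence is uhhuaa (length 6); the LCS DP confirms no longer common subsequence exists.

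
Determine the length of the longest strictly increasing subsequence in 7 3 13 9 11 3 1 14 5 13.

One longest increasing subsequence is 7, 9, 11, 14 (positions 1,4,5,8), of length 4; no longer one exists.

4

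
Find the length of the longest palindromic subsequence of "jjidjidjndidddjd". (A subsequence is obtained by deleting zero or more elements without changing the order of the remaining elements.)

One longest palindromic subsequence is djdddddjd (positions 4,5,7,10,12,13,14,15,16); it reads the same forward and backward, and the interval DP gives dp[1][16] = 9.

9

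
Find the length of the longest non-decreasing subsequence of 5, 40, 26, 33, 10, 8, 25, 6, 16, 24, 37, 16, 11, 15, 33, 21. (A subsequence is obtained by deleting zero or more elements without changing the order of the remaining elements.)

5

Scanning left to right, the best length ending at each element is: 5→1, 40→2, 26→2, 33→3, 10→2, 8→2, 25→3, 6→2, 16→3, 24→4, 37→5, 16→4, 11→3, 15→4, 33→5, 21→5.
So the longest non-decreasing subsequence has length 5, e.g. 5, 10, 16, 24, 37.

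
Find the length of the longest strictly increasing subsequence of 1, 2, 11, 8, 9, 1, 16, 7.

Scanning left to right, the best length ending at each element is: 1→1, 2→2, 11→3, 8→3, 9→4, 1→1, 16→5, 7→3.
So the longest increasing subsequence has length 5, e.g. 1, 2, 8, 9, 16.

5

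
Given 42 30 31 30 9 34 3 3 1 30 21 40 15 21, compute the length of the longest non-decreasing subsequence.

Scanning left to right, the best length ending at each element is: 42→1, 30→1, 31→2, 30→2, 9→1, 34→3, 3→1, 3→2, 1→1, 30→3, 21→3, 40→4, 15→3, 21→4.
So the longest non-decreasing subsequence has length 4, e.g. 30, 31, 34, 40.

4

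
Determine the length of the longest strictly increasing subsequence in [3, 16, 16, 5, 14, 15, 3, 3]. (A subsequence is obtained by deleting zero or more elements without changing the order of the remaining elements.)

Scanning left to right, the best length ending at each element is: 3→1, 16→2, 16→2, 5→2, 14→3, 15→4, 3→1, 3→1.
So the longest increasing subsequence has length 4, e.g. 3, 5, 14, 15.

4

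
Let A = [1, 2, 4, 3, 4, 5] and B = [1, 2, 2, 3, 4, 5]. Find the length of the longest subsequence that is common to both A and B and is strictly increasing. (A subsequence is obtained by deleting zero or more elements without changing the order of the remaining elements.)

For each value that appears in both, track the longest common increasing run ending there.
The best achievable length is 5; one witness is 1, 2, 3, 4, 5 (A-positions 1,2,4,5,6, B-positions 1,2,4,5,6).

5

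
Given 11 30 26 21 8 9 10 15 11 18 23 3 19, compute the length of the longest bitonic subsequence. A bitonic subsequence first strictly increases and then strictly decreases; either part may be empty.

7

Let inc[i] be the LIS ending at i and dec[i] the longest strictly decreasing subsequence starting at i. inc = [1, 2, 2, 2, 1, 2, 3, 4, 4, 5, 6, 1, 6], dec = [3, 6, 5, 4, 2, 2, 2, 3, 2, 2, 2, 1, 1].
max_i inc[i]+dec[i]−1 = 7, with one witness 11, 30, 26, 21, 15, 11, 3.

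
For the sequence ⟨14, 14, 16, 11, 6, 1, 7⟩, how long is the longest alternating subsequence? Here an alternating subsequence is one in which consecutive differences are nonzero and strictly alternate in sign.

A longest alternating subsequence is 14, 16, 6, 7 (positions 1,3,5,7); its 3 consecutive differences strictly alternate in sign, and length 4 is optimal.

4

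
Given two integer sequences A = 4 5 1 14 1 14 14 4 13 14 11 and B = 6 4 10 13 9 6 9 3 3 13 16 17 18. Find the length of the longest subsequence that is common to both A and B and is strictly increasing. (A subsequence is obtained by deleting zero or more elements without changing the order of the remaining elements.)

2

For each value that appears in both, track the longest common increasing run ending there.
The best achievable length is 2; one witness is 4, 13 (A-positions 1,9, B-positions 2,4).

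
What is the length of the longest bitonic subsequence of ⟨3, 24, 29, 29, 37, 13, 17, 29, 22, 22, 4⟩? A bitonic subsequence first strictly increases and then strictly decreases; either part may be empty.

Let inc[i] be the LIS ending at i and dec[i] the longest strictly decreasing subsequence starting at i. inc = [1, 2, 3, 3, 4, 2, 3, 4, 4, 4, 2], dec = [1, 3, 3, 3, 4, 2, 2, 3, 2, 2, 1].
max_i inc[i]+dec[i]−1 = 7, with one witness 3, 24, 29, 37, 29, 22, 4.

7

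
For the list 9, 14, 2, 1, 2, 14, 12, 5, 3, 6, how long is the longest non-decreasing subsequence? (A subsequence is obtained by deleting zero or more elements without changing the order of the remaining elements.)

Let dp[i] be the longest non-decreasing subsequence ending at position i. Then dp = [1, 2, 1, 1, 2, 3, 3, 3, 3, 4].
The maximum is 4; one witness is 2, 2, 5, 6 at positions 3,5,8,10.

4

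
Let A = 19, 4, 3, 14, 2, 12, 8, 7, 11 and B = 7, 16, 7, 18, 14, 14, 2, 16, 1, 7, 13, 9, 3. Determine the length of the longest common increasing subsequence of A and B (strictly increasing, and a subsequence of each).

For each value that appears in both, track the longest common increasing run ending there.
The best achievable length is 2; one witness is 2, 7 (A-positions 5,8, B-positions 7,10).

2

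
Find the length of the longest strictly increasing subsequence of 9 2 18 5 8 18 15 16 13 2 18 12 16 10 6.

6

One longest increasing subsequence is 2, 5, 8, 15, 16, 18 (positions 2,4,5,7,8,11), of length 6; no longer one exists.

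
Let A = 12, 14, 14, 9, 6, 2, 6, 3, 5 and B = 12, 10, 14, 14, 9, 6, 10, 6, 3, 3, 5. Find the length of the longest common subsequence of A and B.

Backtracking the LCS table gives one alignment: 12 (A1,B1) → 14 (A2,B3) → 14 (A3,B4) → 9 (A4,B5) → 6 (A5,B6) → 6 (A7,B8) → 3 (A8,B10) → 5 (A9,B11).
So the longest common subsequence has length 8.

8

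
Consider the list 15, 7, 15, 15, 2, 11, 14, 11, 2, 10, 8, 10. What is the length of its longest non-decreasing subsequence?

One longest non-decreasing subsequence is 2, 2, 10, 10 (positions 5,9,10,12), of length 4; no longer one exists.

4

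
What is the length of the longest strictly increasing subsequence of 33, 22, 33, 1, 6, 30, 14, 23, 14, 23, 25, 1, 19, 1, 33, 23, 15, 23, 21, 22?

6

One longest increasing subsequence is 1, 6, 14, 23, 25, 33 (positions 4,5,7,8,11,15), of length 6; no longer one exists.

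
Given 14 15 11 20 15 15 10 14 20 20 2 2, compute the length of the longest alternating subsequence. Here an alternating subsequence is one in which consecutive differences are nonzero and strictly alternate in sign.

7

Track the best alternating length ending on an up-step vs a down-step at each position: up/down = 1/1, 2/1, 1/3, 4/1, 4/5, 4/5, 1/5, 6/5, 6/1, 6/1, 1/7, 1/7.
The maximum over both is 7; one such subsequence is 14, 15, 11, 20, 10, 14, 2.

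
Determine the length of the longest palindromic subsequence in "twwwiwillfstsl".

6

One longest palindromic subsequence is twwwwt (positions 1,2,3,4,6,12); it reads the same forward and backward, and the interval DP gives dp[1][14] = 6.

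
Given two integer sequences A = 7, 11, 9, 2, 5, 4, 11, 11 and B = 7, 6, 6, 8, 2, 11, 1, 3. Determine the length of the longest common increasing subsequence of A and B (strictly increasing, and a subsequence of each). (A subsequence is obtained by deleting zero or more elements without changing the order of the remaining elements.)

For each value that appears in both, track the longest common increasing run ending there.
The best achievable length is 2; one witness is 7, 11 (A-positions 1,2, B-positions 1,6).

2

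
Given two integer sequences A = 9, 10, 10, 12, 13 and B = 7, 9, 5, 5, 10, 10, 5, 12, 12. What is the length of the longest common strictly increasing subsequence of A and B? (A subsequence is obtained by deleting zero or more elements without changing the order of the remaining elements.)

A longest common strictly increasing subsequence is 9, 10, 12 (length 3); it appears in order in both A and B, and no longer such subsequence exists.

3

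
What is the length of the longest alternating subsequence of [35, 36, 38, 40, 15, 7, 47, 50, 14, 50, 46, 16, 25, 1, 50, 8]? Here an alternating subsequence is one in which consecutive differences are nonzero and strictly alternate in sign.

Track the best alternating length ending on an up-step vs a down-step at each position: up/down = 1/1, 2/1, 2/1, 2/1, 1/3, 1/3, 4/1, 4/1, 4/5, 6/1, 6/7, 6/7, 8/7, 1/9, 10/1, 10/11.
The maximum over both is 11; one such subsequence is 35, 36, 15, 47, 14, 50, 16, 25, 1, 50, 8.

11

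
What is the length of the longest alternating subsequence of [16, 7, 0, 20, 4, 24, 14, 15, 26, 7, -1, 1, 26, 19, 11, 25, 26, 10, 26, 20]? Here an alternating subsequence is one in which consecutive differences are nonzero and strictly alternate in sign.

14

Track the best alternating length ending on an up-step vs a down-step at each position: up/down = 1/1, 1/2, 1/2, 3/1, 3/4, 5/1, 5/6, 7/6, 7/1, 5/8, 1/8, 9/8, 9/1, 9/10, 9/10, 11/10, 11/1, 9/12, 13/1, 13/14.
The maximum over both is 14; one such subsequence is 16, 7, 20, 4, 24, 14, 15, 7, 26, 19, 25, 10, 26, 20.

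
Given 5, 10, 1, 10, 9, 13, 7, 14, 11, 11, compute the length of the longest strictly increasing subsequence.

Let dp[i] be the longest increasing subsequence ending at position i. Then dp = [1, 2, 1, 2, 2, 3, 2, 4, 3, 3].
The maximum is 4; one witness is 5, 10, 13, 14 at positions 1,2,6,8.

4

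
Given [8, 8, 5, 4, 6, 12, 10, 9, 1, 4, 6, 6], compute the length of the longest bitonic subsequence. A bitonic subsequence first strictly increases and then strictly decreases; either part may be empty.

6

One longest bitonic subsequence is 5, 6, 12, 10, 9, 6 (positions 3,5,6,7,8,12): it rises to 12 then falls. Length 6 is optimal.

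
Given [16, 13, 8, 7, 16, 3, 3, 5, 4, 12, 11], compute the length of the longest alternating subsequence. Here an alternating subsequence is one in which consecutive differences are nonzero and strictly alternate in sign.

8

Track the best alternating length ending on an up-step vs a down-step at each position: up/down = 1/1, 1/2, 1/2, 1/2, 3/1, 1/4, 1/4, 5/4, 5/6, 7/4, 7/8.
The maximum over both is 8; one such subsequence is 16, 13, 16, 3, 5, 4, 12, 11.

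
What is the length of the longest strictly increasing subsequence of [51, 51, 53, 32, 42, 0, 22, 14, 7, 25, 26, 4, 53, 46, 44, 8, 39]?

Let dp[i] be the longest increasing subsequence ending at position i. Then dp = [1, 1, 2, 1, 2, 1, 2, 2, 2, 3, 4, 2, 5, 5, 5, 3, 5].
The maximum is 5; one witness is 0, 22, 25, 26, 53 at positions 6,7,10,11,13.

5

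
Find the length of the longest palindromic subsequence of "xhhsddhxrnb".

One longest palindromic subsequence is xhddhx (positions 1,2,5,6,7,8); it reads the same forward and backward, and the interval DP gives dp[1][11] = 6.

6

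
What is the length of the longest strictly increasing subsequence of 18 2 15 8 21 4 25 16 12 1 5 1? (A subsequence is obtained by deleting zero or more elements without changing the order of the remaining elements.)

Let dp[i] be the longest increasing subsequence ending at position i. Then dp = [1, 1, 2, 2, 3, 2, 4, 3, 3, 1, 3, 1].
The maximum is 4; one witness is 2, 15, 21, 25 at positions 2,3,5,7.

4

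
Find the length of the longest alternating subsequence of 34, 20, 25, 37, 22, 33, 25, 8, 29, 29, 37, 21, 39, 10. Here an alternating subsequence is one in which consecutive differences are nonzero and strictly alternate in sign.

Track the best alternating length ending on an up-step vs a down-step at each position: up/down = 1/1, 1/2, 3/2, 3/1, 3/4, 5/4, 5/6, 1/6, 7/6, 7/6, 7/1, 7/8, 9/1, 7/10.
The maximum over both is 10; one such subsequence is 34, 20, 25, 22, 33, 25, 29, 21, 39, 10.

10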